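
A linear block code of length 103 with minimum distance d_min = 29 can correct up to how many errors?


Correction capability = floor((d-1)/2) = floor((29-1)/2) = 14

14 errors


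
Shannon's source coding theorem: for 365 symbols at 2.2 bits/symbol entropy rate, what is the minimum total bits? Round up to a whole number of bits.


Minimum bits >= n * H = 365 * 2.2 = 803.0, rounded up to a whole number of bits = 803

803 bits


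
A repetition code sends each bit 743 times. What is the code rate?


Rate = k/n = 1/743

1/743


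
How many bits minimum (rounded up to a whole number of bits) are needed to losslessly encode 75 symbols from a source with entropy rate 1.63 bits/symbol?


Minimum bits >= n * H = 75 * 1.63 = 122.25, rounded up to a whole number of bits = 123

123 bits


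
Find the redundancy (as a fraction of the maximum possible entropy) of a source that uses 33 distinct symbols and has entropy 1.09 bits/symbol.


H_max = log2(K) = log2(33) = 5.0444 bits/symbol. Redundancy = 1 - H/H_max = 1 - 1.09/5.0444 = 1 - 0.2161 = 0.7839

0.7839


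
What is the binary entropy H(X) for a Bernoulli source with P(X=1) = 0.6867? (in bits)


H = -p*log2(p) - (1-p)*log2(1-p). -0.6867*log2(0.6867) = 0.372362; -0.3133*log2(0.3133) = 0.524584. H = 0.372362 + 0.524584 = 0.8969

0.8969 bits


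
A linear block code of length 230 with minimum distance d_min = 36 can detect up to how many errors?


Detection capability = d_min - 1 = 36 - 1 = 35

35 errors


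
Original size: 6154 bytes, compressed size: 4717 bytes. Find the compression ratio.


Ratio = original / compressed = 6154 / 4717 = 1.3046

1.3046


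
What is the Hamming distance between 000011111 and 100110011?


Count differing positions: ^ . . ^ . ^ ^ . . = 4 differences

4


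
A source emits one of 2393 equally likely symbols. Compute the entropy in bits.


H = log2(n) = log2(2393) = 11.2246

11.2246 bits


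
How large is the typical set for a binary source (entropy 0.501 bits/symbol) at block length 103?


log2|A_typical| = nH = 103 * 0.501 = 51.603, so |A_typical| ~ 2^51.603 = 3.420e+15

3.420e+15


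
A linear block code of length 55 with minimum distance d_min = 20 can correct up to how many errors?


Correction capability = floor((d-1)/2) = floor((20-1)/2) = 9

9 errors


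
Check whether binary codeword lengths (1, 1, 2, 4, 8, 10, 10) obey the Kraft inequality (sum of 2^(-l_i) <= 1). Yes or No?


Kraft sum = sum(2^(-l_i)) = 1.3184, need <= 1. Result: violated (a binary prefix-free code with these lengths cannot exist)

No


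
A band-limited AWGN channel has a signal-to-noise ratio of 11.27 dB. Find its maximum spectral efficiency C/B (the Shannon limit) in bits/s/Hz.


SNR_linear = 10^(11.27/10) = 13.3968; C/B = log2(1 + SNR_linear) = log2(1 + 13.3968) = 3.8477

3.8477 bits/s/Hz


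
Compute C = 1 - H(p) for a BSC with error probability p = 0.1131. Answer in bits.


H(p) = -p*log2(p) - (1-p)*log2(1-p) = -0.1131*log2(0.1131) - 0.8869*log2(0.8869) = 0.355624 + 0.153573 = 0.5092. C = 1 - H(p) = 1 - 0.5092 = 0.4908

0.4908 bits


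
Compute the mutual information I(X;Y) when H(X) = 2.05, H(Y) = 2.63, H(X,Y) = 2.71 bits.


I(X;Y) = H(X) + H(Y) - H(X,Y) = 2.05 + 2.63 - 2.71 = 1.97

1.97 bits


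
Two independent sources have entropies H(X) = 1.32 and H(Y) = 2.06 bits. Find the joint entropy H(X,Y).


For independent variables, H(X,Y) = H(X) + H(Y) = 1.32 + 2.06 = 3.38

3.38 bits


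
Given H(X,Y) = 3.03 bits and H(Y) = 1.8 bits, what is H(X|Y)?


H(X|Y) = H(X,Y) - H(Y) = 3.03 - 1.8 = 1.23

1.23 bits


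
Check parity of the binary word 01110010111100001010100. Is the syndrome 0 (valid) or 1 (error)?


Syndrome = XOR of all bits = 0 XOR 1 XOR 1 XOR 1 XOR 0 XOR 0 XOR 1 XOR 0 XOR 1 XOR 1 XOR 1 XOR 1 XOR 0 XOR 0 XOR 0 XOR 0 XOR 1 XOR 0 XOR 1 XOR 0 XOR 1 XOR 0 XOR 0 = 1

1


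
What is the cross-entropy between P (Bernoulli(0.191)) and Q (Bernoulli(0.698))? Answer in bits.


H(P,Q) = -p*log2(q) - (1-p)*log2(1-q). -0.191*log2(0.698) = 0.099072; -0.809*log2(0.302) = 1.397450. H(P,Q) = 0.099072 + 1.397450 = 1.4965

1.4965 bits


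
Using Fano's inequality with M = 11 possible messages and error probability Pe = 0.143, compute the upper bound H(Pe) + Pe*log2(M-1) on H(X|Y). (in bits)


H(Pe) = -Pe*log2(Pe) - (1-Pe)*log2(1-Pe) = -0.143*log2(0.143) - 0.857*log2(0.857) = 0.401246 + 0.190796 = 0.592. Pe*log2(M-1) = 0.143*log2(10) = 0.475036. Bound = H(Pe) + Pe*log2(M-1) = 0.401246 + 0.190796 + 0.475036 = 1.0671

1.0671 bits


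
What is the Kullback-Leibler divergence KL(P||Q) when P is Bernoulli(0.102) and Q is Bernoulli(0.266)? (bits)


KL = p*log2(p/q) + (1-p)*log2((1-p)/(1-q)) = 0.102*log2(0.102/0.266) + 0.898*log2(0.898/0.734) = 0.1202

0.1202 bits


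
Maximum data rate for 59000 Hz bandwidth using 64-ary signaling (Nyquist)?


Rate = 2 * B * log2(M) = 2 * 59000 * 6.0 = 708000.0

708000.0 bps


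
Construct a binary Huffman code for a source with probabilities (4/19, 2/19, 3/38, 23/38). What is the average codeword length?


Huffman construction (repeatedly merge the two least-probable nodes; each merge adds 1 bit to every symbol beneath it): 3/38 + 2/19 = 7/38; 7/38 + 4/19 = 15/38; 15/38 + 23/38 = 1. Resulting codeword lengths (in the order the probabilities were given): (2, 3, 3, 1). L_avg = sum(p_i * l_i) = 4/19*2 + 2/19*3 + 3/38*3 + 23/38*1 = 30/19 = 1.5789

1.5789 bits


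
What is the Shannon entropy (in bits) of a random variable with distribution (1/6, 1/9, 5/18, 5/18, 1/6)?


H = -sum(p_i * log2(p_i)). Terms: -(1/6)*log2(1/6) = 0.430827; -(1/9)*log2(1/9) = 0.352214; -(5/18)*log2(5/18) = 0.513332; -(5/18)*log2(5/18) = 0.513332; -(1/6)*log2(1/6) = 0.430827. H = 0.430827 + 0.352214 + 0.513332 + 0.513332 + 0.430827 = 2.2405

2.2405 bits


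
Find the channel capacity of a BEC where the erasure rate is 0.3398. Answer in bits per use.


C = 1 - epsilon = 1 - 0.3398 = 0.6602

0.6602 bits


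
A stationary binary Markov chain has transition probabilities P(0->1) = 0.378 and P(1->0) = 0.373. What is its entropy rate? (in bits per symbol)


Stationary distribution: pi_0 = p10/(p01+p10) = 0.4967, pi_1 = 0.5033. Entropy rate H' = pi_0*H(p01) + pi_1*H(p10) = 0.4967*0.9566 + 0.5033*0.9529 = 0.9548

0.9548 bits/symbol


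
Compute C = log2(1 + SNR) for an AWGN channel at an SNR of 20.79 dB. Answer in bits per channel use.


SNR_linear = 10^(20.79/10) = 119.9499; C = log2(1 + SNR_linear) = log2(1 + 119.9499) = 6.9183

6.9183 bits/channel use


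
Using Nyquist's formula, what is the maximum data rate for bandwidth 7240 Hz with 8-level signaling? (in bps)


Rate = 2 * B * log2(M) = 2 * 7240 * 3.0 = 43440.0

43440.0 bps


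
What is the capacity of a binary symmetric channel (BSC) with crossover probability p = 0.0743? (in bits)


H(p) = -p*log2(p) - (1-p)*log2(1-p) = -0.0743*log2(0.0743) - 0.9257*log2(0.9257) = 0.278662 + 0.103108 = 0.3818. C = 1 - H(p) = 1 - 0.3818 = 0.6182

0.6182 bits


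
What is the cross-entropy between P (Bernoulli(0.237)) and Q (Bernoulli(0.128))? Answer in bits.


H(P,Q) = -p*log2(q) - (1-p)*log2(1-q). -0.237*log2(0.128) = 0.702891; -0.763*log2(0.872) = 0.150769. H(P,Q) = 0.702891 + 0.150769 = 0.8537

0.8537 bits


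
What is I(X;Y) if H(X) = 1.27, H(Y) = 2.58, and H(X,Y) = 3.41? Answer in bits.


I(X;Y) = H(X) + H(Y) - H(X,Y) = 1.27 + 2.58 - 3.41 = 0.44

0.44 bits


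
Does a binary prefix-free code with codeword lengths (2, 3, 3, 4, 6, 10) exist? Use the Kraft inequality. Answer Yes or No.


Kraft sum = sum(2^(-l_i)) = 0.5791, need <= 1. Result: satisfied (a binary prefix-free code with these lengths exists)

Yes


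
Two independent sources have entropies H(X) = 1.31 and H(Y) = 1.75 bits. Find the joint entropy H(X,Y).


For independent variables, H(X,Y) = H(X) + H(Y) = 1.31 + 1.75 = 3.06

3.06 bits


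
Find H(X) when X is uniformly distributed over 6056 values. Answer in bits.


H = log2(n) = log2(6056) = 12.5641

12.5641 bits


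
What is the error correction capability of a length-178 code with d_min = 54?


Correction capability = floor((d-1)/2) = floor((54-1)/2) = 26

26 errors


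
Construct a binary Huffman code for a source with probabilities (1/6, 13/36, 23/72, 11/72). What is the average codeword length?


Huffman construction (repeatedly merge the two least-probable nodes; each merge adds 1 bit to every symbol beneath it): 11/72 + 1/6 = 23/72; 23/72 + 23/72 = 23/36; 13/36 + 23/36 = 1. Resulting codeword lengths (in the order the probabilities were given): (3, 1, 2, 3). L_avg = sum(p_i * l_i) = 1/6*3 + 13/36*1 + 23/72*2 + 11/72*3 = 47/24 = 1.9583

1.9583 bits


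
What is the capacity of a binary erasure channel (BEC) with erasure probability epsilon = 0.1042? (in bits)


C = 1 - epsilon = 1 - 0.1042 = 0.8958

0.8958 bits


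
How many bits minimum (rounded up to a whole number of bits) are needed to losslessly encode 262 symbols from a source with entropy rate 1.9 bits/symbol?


Minimum bits >= n * H = 262 * 1.9 = 497.8, rounded up to a whole number of bits = 498

498 bits


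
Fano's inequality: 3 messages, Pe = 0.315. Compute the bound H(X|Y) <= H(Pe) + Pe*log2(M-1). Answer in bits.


H(Pe) = -Pe*log2(Pe) - (1-Pe)*log2(1-Pe) = -0.315*log2(0.315) - 0.685*log2(0.685) = 0.524972 + 0.373890 = 0.8989. Pe*log2(M-1) = 0.315*log2(2) = 0.315000. Bound = H(Pe) + Pe*log2(M-1) = 0.524972 + 0.373890 + 0.315000 = 1.2139

1.2139 bits


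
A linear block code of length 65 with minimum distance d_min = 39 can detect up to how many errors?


Detection capability = d_min - 1 = 39 - 1 = 38

38 errors


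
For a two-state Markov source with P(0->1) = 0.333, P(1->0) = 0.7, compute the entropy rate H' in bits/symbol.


Stationary distribution: pi_0 = p10/(p01+p10) = 0.6776, pi_1 = 0.3224. Entropy rate H' = pi_0*H(p01) + pi_1*H(p10) = 0.6776*0.918 + 0.3224*0.8813 = 0.9061

0.9061 bits/symbol


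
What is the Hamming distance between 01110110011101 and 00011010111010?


Count differing positions: . ^ ^ . ^ ^ . . ^ . . ^ ^ ^ = 8 differences

8


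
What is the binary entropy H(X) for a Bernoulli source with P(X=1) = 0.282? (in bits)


H = -p*log2(p) - (1-p)*log2(1-p). -0.282*log2(0.282) = 0.514998; -0.718*log2(0.718) = 0.343164. H = 0.514998 + 0.343164 = 0.8582

0.8582 bits


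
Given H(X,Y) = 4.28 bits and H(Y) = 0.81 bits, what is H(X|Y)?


H(X|Y) = H(X,Y) - H(Y) = 4.28 - 0.81 = 3.47

3.47 bits


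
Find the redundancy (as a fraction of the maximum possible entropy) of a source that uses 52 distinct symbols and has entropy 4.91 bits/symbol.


H_max = log2(K) = log2(52) = 5.7004 bits/symbol. Redundancy = 1 - H/H_max = 1 - 4.91/5.7004 = 1 - 0.8613 = 0.1387

0.1387


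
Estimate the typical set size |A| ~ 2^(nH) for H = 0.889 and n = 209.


log2|A_typical| = nH = 209 * 0.889 = 185.801, so |A_typical| ~ 2^185.801 = 8.544e+55

8.544e+55


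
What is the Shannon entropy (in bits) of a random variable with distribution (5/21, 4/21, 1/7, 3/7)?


H = -sum(p_i * log2(p_i)). Terms: -(5/21)*log2(5/21) = 0.492950; -(4/21)*log2(4/21) = 0.455680; -(1/7)*log2(1/7) = 0.401051; -(3/7)*log2(3/7) = 0.523882. H = 0.492950 + 0.455680 + 0.401051 + 0.523882 = 1.8736

1.8736 bits


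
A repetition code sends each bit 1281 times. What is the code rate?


Rate = k/n = 1/1281

1/1281


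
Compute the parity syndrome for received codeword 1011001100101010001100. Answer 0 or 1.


Syndrome = XOR of all bits = 1 XOR 0 XOR 1 XOR 1 XOR 0 XOR 0 XOR 1 XOR 1 XOR 0 XOR 0 XOR 1 XOR 0 XOR 1 XOR 0 XOR 1 XOR 0 XOR 0 XOR 0 XOR 1 XOR 1 XOR 0 XOR 0 = 0

0


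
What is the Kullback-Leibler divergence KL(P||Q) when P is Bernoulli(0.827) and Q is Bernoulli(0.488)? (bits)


KL = p*log2(p/q) + (1-p)*log2((1-p)/(1-q)) = 0.827*log2(0.827/0.488) + 0.173*log2(0.173/0.512) = 0.3585

0.3585 bits


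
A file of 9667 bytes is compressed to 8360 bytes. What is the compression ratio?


Ratio = original / compressed = 9667 / 8360 = 1.1563

1.1563


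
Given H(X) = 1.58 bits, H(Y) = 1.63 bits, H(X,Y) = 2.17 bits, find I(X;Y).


I(X;Y) = H(X) + H(Y) - H(X,Y) = 1.58 + 1.63 - 2.17 = 1.04

1.04 bits


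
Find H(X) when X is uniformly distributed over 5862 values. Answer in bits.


H = log2(n) = log2(5862) = 12.5172

12.5172 bits


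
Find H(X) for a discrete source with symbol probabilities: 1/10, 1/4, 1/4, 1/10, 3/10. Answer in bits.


H = -sum(p_i * log2(p_i)). Terms: -(1/10)*log2(1/10) = 0.332193; -(1/4)*log2(1/4) = 0.500000; -(1/4)*log2(1/4) = 0.500000; -(1/10)*log2(1/10) = 0.332193; -(3/10)*log2(3/10) = 0.521090. H = 0.332193 + 0.500000 + 0.500000 + 0.332193 + 0.521090 = 2.1855

2.1855 bits


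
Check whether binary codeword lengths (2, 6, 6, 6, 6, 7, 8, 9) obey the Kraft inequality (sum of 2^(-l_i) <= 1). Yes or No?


Kraft sum = sum(2^(-l_i)) = 0.3262, need <= 1. Result: satisfied (a binary prefix-free code with these lengths exists)

Yes


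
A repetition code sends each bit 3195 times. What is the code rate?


Rate = k/n = 1/3195

1/3195


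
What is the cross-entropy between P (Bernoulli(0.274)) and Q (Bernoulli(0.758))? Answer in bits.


H(P,Q) = -p*log2(q) - (1-p)*log2(1-q). -0.274*log2(0.758) = 0.109526; -0.726*log2(0.242) = 1.486065. H(P,Q) = 0.109526 + 1.486065 = 1.5956

1.5956 bits


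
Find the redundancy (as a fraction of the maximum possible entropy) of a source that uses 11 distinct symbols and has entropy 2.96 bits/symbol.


H_max = log2(K) = log2(11) = 3.4594 bits/symbol. Redundancy = 1 - H/H_max = 1 - 2.96/3.4594 = 1 - 0.8556 = 0.1444

0.1444


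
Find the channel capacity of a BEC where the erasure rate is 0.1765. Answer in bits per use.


C = 1 - epsilon = 1 - 0.1765 = 0.8235

0.8235 bits


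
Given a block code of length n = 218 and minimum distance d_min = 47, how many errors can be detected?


Detection capability = d_min - 1 = 47 - 1 = 46

46 errors


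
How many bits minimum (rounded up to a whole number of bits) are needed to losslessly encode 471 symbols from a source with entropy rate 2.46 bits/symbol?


Minimum bits >= n * H = 471 * 2.46 = 1158.66, rounded up to a whole number of bits = 1159

1159 bits


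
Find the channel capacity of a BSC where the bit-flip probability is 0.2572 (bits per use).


H(p) = -p*log2(p) - (1-p)*log2(1-p) = -0.2572*log2(0.2572) - 0.7428*log2(0.7428) = 0.503864 + 0.318627 = 0.8225. C = 1 - H(p) = 1 - 0.8225 = 0.1775

0.1775 bits


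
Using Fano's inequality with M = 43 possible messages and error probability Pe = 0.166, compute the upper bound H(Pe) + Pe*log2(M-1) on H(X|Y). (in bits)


H(Pe) = -Pe*log2(Pe) - (1-Pe)*log2(1-Pe) = -0.166*log2(0.166) - 0.834*log2(0.834) = 0.430064 + 0.218409 = 0.6485. Pe*log2(M-1) = 0.166*log2(42) = 0.895125. Bound = H(Pe) + Pe*log2(M-1) = 0.430064 + 0.218409 + 0.895125 = 1.5436

1.5436 bits


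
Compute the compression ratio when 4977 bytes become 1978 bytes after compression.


Ratio = original / compressed = 4977 / 1978 = 2.5162

2.5162


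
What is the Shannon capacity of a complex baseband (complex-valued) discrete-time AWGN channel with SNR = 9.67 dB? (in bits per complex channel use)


SNR_linear = 10^(9.67/10) = 9.2683; C = log2(1 + SNR_linear) = log2(1 + 9.2683) = 3.3601

3.3601 bits/channel use


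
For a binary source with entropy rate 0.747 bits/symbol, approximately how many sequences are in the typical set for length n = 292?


log2|A_typical| = nH = 292 * 0.747 = 218.124, so |A_typical| ~ 2^218.124 = 4.591e+65

4.591e+65


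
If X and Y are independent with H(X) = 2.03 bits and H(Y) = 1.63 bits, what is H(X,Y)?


For independent variables, H(X,Y) = H(X) + H(Y) = 2.03 + 1.63 = 3.66

3.66 bits


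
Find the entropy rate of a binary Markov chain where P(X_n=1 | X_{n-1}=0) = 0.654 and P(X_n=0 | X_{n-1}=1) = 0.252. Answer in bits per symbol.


Stationary distribution: pi_0 = p10/(p01+p10) = 0.2781, pi_1 = 0.7219. Entropy rate H' = pi_0*H(p01) + pi_1*H(p10) = 0.2781*0.9304 + 0.7219*0.8144 = 0.8467

0.8467 bits/symbol


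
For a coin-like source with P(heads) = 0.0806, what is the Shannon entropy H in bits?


H = -p*log2(p) - (1-p)*log2(1-p). -0.0806*log2(0.0806) = 0.292826; -0.9194*log2(0.9194) = 0.111464. H = 0.292826 + 0.111464 = 0.4043

0.4043 bits


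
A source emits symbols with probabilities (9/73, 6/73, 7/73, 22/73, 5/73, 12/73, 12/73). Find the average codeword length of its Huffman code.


Huffman construction (repeatedly merge the two least-probable nodes; each merge adds 1 bit to every symbol beneath it): 5/73 + 6/73 = 11/73; 7/73 + 9/73 = 16/73; 11/73 + 12/73 = 23/73; 12/73 + 16/73 = 28/73; 22/73 + 23/73 = 45/73; 28/73 + 45/73 = 1. Resulting codeword lengths (in the order the probabilities were given): (3, 4, 3, 2, 4, 3, 2). L_avg = sum(p_i * l_i) = 9/73*3 + 6/73*4 + 7/73*3 + 22/73*2 + 5/73*4 + 12/73*3 + 12/73*2 = 196/73 = 2.6849

2.6849 bits


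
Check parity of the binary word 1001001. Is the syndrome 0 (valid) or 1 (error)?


Syndrome = XOR of all bits = 1 XOR 0 XOR 0 XOR 1 XOR 0 XOR 0 XOR 1 = 1

1


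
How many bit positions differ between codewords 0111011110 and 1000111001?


Count differing positions: ^ ^ ^ ^ ^ . . ^ ^ ^ = 8 differences

8


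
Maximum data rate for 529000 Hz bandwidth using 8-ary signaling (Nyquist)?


Rate = 2 * B * log2(M) = 2 * 529000 * 3.0 = 3174000.0

3174000.0 bps


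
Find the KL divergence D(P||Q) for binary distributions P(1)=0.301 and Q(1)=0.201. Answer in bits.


KL = p*log2(p/q) + (1-p)*log2((1-p)/(1-q)) = 0.301*log2(0.301/0.201) + 0.699*log2(0.699/0.799) = 0.0405

0.0405 bits


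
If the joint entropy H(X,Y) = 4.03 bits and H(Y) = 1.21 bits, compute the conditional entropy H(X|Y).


H(X|Y) = H(X,Y) - H(Y) = 4.03 - 1.21 = 2.82

2.82 bits


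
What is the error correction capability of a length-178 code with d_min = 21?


Correction capability = floor((d-1)/2) = floor((21-1)/2) = 10

10 errors


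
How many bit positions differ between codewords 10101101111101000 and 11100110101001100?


Count differing positions: . ^ . . ^ . ^ ^ . ^ . ^ . . ^ . . = 7 differences

7


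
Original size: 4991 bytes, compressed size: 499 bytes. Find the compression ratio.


Ratio = original / compressed = 4991 / 499 = 10.002

10.002


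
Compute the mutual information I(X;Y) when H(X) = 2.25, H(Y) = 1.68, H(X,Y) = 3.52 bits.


I(X;Y) = H(X) + H(Y) - H(X,Y) = 2.25 + 1.68 - 3.52 = 0.41

0.41 bits


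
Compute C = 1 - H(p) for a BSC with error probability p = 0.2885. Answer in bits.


H(p) = -p*log2(p) - (1-p)*log2(1-p) = -0.2885*log2(0.2885) - 0.7115*log2(0.7115) = 0.517383 + 0.349392 = 0.8668. C = 1 - H(p) = 1 - 0.8668 = 0.1332

0.1332 bits


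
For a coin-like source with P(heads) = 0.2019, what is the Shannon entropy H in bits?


H = -p*log2(p) - (1-p)*log2(1-p). -0.2019*log2(0.2019) = 0.466043; -0.7981*log2(0.7981) = 0.259669. H = 0.466043 + 0.259669 = 0.7257

0.7257 bits


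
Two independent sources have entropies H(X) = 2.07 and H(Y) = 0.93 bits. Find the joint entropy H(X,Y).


For independent variables, H(X,Y) = H(X) + H(Y) = 2.07 + 0.93 = 3.0

3.0 bits


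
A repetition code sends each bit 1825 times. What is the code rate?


Rate = k/n = 1/1825

1/1825


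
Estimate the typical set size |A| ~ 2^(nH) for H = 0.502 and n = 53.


log2|A_typical| = nH = 53 * 0.502 = 26.606, so |A_typical| ~ 2^26.606 = 1.021e+08

1.021e+08


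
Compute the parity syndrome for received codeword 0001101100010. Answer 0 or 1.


Syndrome = XOR of all bits = 0 XOR 0 XOR 0 XOR 1 XOR 1 XOR 0 XOR 1 XOR 1 XOR 0 XOR 0 XOR 0 XOR 1 XOR 0 = 1

1


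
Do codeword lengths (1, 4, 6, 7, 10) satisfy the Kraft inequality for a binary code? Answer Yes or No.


Kraft sum = sum(2^(-l_i)) = 0.5869, need <= 1. Result: satisfied (a binary prefix-free code with these lengths exists)

Yes


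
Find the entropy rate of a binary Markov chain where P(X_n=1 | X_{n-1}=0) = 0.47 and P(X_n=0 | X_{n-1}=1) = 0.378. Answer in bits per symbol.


Stationary distribution: pi_0 = p10/(p01+p10) = 0.4458, pi_1 = 0.5542. Entropy rate H' = pi_0*H(p01) + pi_1*H(p10) = 0.4458*0.9974 + 0.5542*0.9566 = 0.9748

0.9748 bits/symbol


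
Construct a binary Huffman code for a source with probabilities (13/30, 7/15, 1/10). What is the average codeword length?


Huffman construction (repeatedly merge the two least-probable nodes; each merge adds 1 bit to every symbol beneath it): 1/10 + 13/30 = 8/15; 7/15 + 8/15 = 1. Resulting codeword lengths (in the order the probabilities were given): (2, 1, 2). L_avg = sum(p_i * l_i) = 13/30*2 + 7/15*1 + 1/10*2 = 23/15 = 1.5333

1.5333 bits


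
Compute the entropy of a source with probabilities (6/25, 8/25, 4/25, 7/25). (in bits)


H = -sum(p_i * log2(p_i)). Terms: -(6/25)*log2(6/25) = 0.494134; -(8/25)*log2(8/25) = 0.526034; -(4/25)*log2(4/25) = 0.423017; -(7/25)*log2(7/25) = 0.514220. H = 0.494134 + 0.526034 + 0.423017 + 0.514220 = 1.9574

1.9574 bits


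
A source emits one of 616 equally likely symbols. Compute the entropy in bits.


H = log2(n) = log2(616) = 9.2668

9.2668 bits


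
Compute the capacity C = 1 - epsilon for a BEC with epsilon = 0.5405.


C = 1 - epsilon = 1 - 0.5405 = 0.4595

0.4595 bits


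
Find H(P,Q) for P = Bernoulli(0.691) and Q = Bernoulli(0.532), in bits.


H(P,Q) = -p*log2(q) - (1-p)*log2(1-q). -0.691*log2(0.532) = 0.629157; -0.309*log2(0.468) = 0.338485. H(P,Q) = 0.629157 + 0.338485 = 0.9676

0.9676 bits


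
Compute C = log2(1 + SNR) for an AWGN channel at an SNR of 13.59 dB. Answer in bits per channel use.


SNR_linear = 10^(13.59/10) = 22.856; C = log2(1 + SNR_linear) = log2(1 + 22.856) = 4.5763

4.5763 bits/channel use


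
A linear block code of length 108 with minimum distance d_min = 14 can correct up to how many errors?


Correction capability = floor((d-1)/2) = floor((14-1)/2) = 6

6 errors


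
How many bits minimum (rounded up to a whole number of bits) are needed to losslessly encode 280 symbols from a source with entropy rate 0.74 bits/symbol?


Minimum bits >= n * H = 280 * 0.74 = 207.2, rounded up to a whole number of bits = 208

208 bits


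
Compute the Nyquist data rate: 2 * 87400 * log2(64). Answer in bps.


Rate = 2 * B * log2(M) = 2 * 87400 * 6.0 = 1048800.0

1048800.0 bps


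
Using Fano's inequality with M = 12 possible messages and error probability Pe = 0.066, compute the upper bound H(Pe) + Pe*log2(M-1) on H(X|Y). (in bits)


H(Pe) = -Pe*log2(Pe) - (1-Pe)*log2(1-Pe) = -0.066*log2(0.066) - 0.934*log2(0.934) = 0.258812 + 0.092004 = 0.3508. Pe*log2(M-1) = 0.066*log2(11) = 0.228322. Bound = H(Pe) + Pe*log2(M-1) = 0.258812 + 0.092004 + 0.228322 = 0.5791

0.5791 bits


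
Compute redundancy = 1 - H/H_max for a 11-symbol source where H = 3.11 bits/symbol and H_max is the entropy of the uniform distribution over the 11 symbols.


H_max = log2(K) = log2(11) = 3.4594 bits/symbol. Redundancy = 1 - H/H_max = 1 - 3.11/3.4594 = 1 - 0.899 = 0.101

0.101


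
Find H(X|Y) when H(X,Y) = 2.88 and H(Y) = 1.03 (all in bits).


H(X|Y) = H(X,Y) - H(Y) = 2.88 - 1.03 = 1.85

1.85 bits


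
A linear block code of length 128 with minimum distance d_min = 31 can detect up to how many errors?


Detection capability = d_min - 1 = 31 - 1 = 30

30 errors


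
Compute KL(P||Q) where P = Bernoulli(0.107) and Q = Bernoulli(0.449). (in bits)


KL = p*log2(p/q) + (1-p)*log2((1-p)/(1-q)) = 0.107*log2(0.107/0.449) + 0.893*log2(0.893/0.551) = 0.4007

0.4007 bits


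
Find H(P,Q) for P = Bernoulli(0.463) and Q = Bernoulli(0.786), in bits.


H(P,Q) = -p*log2(q) - (1-p)*log2(1-q). -0.463*log2(0.786) = 0.160846; -0.537*log2(0.214) = 1.194458. H(P,Q) = 0.160846 + 1.194458 = 1.3553

1.3553 bits


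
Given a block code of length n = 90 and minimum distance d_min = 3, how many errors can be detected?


Detection capability = d_min - 1 = 3 - 1 = 2

2 errors


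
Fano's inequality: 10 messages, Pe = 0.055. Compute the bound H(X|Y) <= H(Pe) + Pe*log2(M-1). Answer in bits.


H(Pe) = -Pe*log2(Pe) - (1-Pe)*log2(1-Pe) = -0.055*log2(0.055) - 0.945*log2(0.945) = 0.230143 + 0.077125 = 0.3073. Pe*log2(M-1) = 0.055*log2(9) = 0.174346. Bound = H(Pe) + Pe*log2(M-1) = 0.230143 + 0.077125 + 0.174346 = 0.4816

0.4816 bits


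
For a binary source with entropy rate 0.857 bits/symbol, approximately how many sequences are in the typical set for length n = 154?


log2|A_typical| = nH = 154 * 0.857 = 131.978, so |A_typical| ~ 2^131.978 = 5.362e+39

5.362e+39


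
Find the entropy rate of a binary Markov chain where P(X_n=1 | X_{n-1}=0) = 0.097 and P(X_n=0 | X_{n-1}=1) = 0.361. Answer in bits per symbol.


Stationary distribution: pi_0 = p10/(p01+p10) = 0.7882, pi_1 = 0.2118. Entropy rate H' = pi_0*H(p01) + pi_1*H(p10) = 0.7882*0.4594 + 0.2118*0.9435 = 0.5619

0.5619 bits/symbol


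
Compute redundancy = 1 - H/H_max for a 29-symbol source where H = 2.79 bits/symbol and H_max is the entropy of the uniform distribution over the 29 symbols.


H_max = log2(K) = log2(29) = 4.858 bits/symbol. Redundancy = 1 - H/H_max = 1 - 2.79/4.858 = 1 - 0.5743 = 0.4257

0.4257


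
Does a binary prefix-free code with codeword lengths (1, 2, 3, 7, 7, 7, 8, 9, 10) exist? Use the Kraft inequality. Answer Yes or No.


Kraft sum = sum(2^(-l_i)) = 0.9053, need <= 1. Result: satisfied (a binary prefix-free code with these lengths exists)

Yes


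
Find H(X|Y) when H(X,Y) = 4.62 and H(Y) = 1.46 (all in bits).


H(X|Y) = H(X,Y) - H(Y) = 4.62 - 1.46 = 3.16

3.16 bits


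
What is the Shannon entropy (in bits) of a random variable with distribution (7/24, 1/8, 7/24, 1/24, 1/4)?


H = -sum(p_i * log2(p_i)). Terms: -(7/24)*log2(7/24) = 0.518469; -(1/8)*log2(1/8) = 0.375000; -(7/24)*log2(7/24) = 0.518469; -(1/24)*log2(1/24) = 0.191040; -(1/4)*log2(1/4) = 0.500000. H = 0.518469 + 0.375000 + 0.518469 + 0.191040 + 0.500000 = 2.103

2.103 bits


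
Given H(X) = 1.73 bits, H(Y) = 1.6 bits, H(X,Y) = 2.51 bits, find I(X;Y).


I(X;Y) = H(X) + H(Y) - H(X,Y) = 1.73 + 1.6 - 2.51 = 0.82

0.82 bits


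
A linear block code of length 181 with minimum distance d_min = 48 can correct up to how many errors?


Correction capability = floor((d-1)/2) = floor((48-1)/2) = 23

23 errors


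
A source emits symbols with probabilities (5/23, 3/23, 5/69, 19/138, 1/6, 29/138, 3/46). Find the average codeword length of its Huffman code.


Huffman construction (repeatedly merge the two least-probable nodes; each merge adds 1 bit to every symbol beneath it): 3/46 + 5/69 = 19/138; 3/23 + 19/138 = 37/138; 19/138 + 1/6 = 7/23; 29/138 + 5/23 = 59/138; 37/138 + 7/23 = 79/138; 59/138 + 79/138 = 1. Resulting codeword lengths (in the order the probabilities were given): (2, 3, 4, 3, 3, 2, 4). L_avg = sum(p_i * l_i) = 5/23*2 + 3/23*3 + 5/69*4 + 19/138*3 + 1/6*3 + 29/138*2 + 3/46*4 = 187/69 = 2.7101

2.7101 bits


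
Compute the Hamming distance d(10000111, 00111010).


Count differing positions: ^ . ^ ^ ^ ^ . ^ = 6 differences

6


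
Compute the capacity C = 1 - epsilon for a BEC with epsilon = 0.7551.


C = 1 - epsilon = 1 - 0.7551 = 0.2449

0.2449 bits


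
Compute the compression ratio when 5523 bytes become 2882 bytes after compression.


Ratio = original / compressed = 5523 / 2882 = 1.9164

1.9164


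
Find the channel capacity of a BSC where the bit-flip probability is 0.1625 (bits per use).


H(p) = -p*log2(p) - (1-p)*log2(1-p) = -0.1625*log2(0.1625) - 0.8375*log2(0.8375) = 0.425992 + 0.214265 = 0.6403. C = 1 - H(p) = 1 - 0.6403 = 0.3597

0.3597 bits


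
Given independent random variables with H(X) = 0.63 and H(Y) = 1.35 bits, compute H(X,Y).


For independent variables, H(X,Y) = H(X) + H(Y) = 0.63 + 1.35 = 1.98

1.98 bits


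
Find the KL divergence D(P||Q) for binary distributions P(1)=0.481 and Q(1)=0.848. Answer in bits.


KL = p*log2(p/q) + (1-p)*log2((1-p)/(1-q)) = 0.481*log2(0.481/0.848) + 0.519*log2(0.519/0.152) = 0.526

0.526 bits


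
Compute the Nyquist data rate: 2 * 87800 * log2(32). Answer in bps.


Rate = 2 * B * log2(M) = 2 * 87800 * 5.0 = 878000.0

878000.0 bps


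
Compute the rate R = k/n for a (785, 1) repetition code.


Rate = k/n = 1/785

1/785


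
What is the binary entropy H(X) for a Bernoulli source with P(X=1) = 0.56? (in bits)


H = -p*log2(p) - (1-p)*log2(1-p). -0.56*log2(0.56) = 0.468441; -0.44*log2(0.44) = 0.521147. H = 0.468441 + 0.521147 = 0.9896

0.9896 bits


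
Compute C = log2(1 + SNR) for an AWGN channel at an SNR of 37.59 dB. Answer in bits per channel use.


SNR_linear = 10^(37.59/10) = 5741.1646; C = log2(1 + SNR_linear) = log2(1 + 5741.1646) = 12.4874

12.4874 bits/channel use


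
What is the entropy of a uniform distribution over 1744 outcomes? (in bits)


H = log2(n) = log2(1744) = 10.7682

10.7682 bits


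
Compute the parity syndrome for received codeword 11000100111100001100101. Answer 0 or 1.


Syndrome = XOR of all bits = 1 XOR 1 XOR 0 XOR 0 XOR 0 XOR 1 XOR 0 XOR 0 XOR 1 XOR 1 XOR 1 XOR 1 XOR 0 XOR 0 XOR 0 XOR 0 XOR 1 XOR 1 XOR 0 XOR 0 XOR 1 XOR 0 XOR 1 = 1

1


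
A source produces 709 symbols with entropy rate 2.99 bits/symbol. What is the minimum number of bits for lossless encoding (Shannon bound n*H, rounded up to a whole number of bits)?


Minimum bits >= n * H = 709 * 2.99 = 2119.91, rounded up to a whole number of bits = 2120

2120 bits


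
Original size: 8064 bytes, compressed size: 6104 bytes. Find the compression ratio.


Ratio = original / compressed = 8064 / 6104 = 1.3211

1.3211


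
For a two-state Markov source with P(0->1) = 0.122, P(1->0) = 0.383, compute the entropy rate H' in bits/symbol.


Stationary distribution: pi_0 = p10/(p01+p10) = 0.7584, pi_1 = 0.2416. Entropy rate H' = pi_0*H(p01) + pi_1*H(p10) = 0.7584*0.5351 + 0.2416*0.9601 = 0.6378

0.6378 bits/symbol


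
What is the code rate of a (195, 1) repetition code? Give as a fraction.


Rate = k/n = 1/195

1/195


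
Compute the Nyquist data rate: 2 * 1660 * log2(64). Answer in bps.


Rate = 2 * B * log2(M) = 2 * 1660 * 6.0 = 19920.0

19920.0 bps


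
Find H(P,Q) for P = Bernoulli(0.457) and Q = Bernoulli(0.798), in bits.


H(P,Q) = -p*log2(q) - (1-p)*log2(1-q). -0.457*log2(0.798) = 0.148771; -0.543*log2(0.202) = 1.253012. H(P,Q) = 0.148771 + 1.253012 = 1.4018

1.4018 bits


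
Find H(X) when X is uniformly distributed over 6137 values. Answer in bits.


H = log2(n) = log2(6137) = 12.5833

12.5833 bits


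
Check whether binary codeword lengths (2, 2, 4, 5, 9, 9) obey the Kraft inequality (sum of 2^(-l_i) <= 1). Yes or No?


Kraft sum = sum(2^(-l_i)) = 0.5977, need <= 1. Result: satisfied (a binary prefix-free code with these lengths exists)

Yes


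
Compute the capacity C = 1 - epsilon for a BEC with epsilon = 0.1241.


C = 1 - epsilon = 1 - 0.1241 = 0.8759

0.8759 bits


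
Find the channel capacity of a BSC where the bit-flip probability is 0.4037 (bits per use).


H(p) = -p*log2(p) - (1-p)*log2(1-p) = -0.4037*log2(0.4037) - 0.5963*log2(0.5963) = 0.528300 + 0.444774 = 0.9731. C = 1 - H(p) = 1 - 0.9731 = 0.0269

0.0269 bits


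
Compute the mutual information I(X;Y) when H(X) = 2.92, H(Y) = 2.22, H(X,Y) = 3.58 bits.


I(X;Y) = H(X) + H(Y) - H(X,Y) = 2.92 + 2.22 - 3.58 = 1.56

1.56 bits


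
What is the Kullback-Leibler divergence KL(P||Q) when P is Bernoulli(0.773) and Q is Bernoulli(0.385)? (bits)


KL = p*log2(p/q) + (1-p)*log2((1-p)/(1-q)) = 0.773*log2(0.773/0.385) + 0.227*log2(0.227/0.615) = 0.4509

0.4509 bits


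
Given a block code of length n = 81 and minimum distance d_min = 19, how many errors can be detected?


Detection capability = d_min - 1 = 19 - 1 = 18

18 errors


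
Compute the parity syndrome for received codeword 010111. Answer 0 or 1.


Syndrome = XOR of all bits = 0 XOR 1 XOR 0 XOR 1 XOR 1 XOR 1 = 0

0


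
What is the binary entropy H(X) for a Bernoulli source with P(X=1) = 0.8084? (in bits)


H = -p*log2(p) - (1-p)*log2(1-p). -0.8084*log2(0.8084) = 0.248065; -0.1916*log2(0.1916) = 0.456742. H = 0.248065 + 0.456742 = 0.7048

0.7048 bits


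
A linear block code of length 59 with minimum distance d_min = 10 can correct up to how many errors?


Correction capability = floor((d-1)/2) = floor((10-1)/2) = 4

4 errors


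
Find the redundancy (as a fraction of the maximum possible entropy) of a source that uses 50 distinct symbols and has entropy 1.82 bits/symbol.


H_max = log2(K) = log2(50) = 5.6439 bits/symbol. Redundancy = 1 - H/H_max = 1 - 1.82/5.6439 = 1 - 0.3225 = 0.6775

0.6775


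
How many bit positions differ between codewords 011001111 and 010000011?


Count differing positions: . . ^ . . ^ ^ . . = 3 differences

3


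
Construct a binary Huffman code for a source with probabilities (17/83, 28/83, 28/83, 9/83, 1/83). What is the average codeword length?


Huffman construction (repeatedly merge the two least-probable nodes; each merge adds 1 bit to every symbol beneath it): 1/83 + 9/83 = 10/83; 10/83 + 17/83 = 27/83; 27/83 + 28/83 = 55/83; 28/83 + 55/83 = 1. Resulting codeword lengths (in the order the probabilities were given): (3, 2, 1, 4, 4). L_avg = sum(p_i * l_i) = 17/83*3 + 28/83*2 + 28/83*1 + 9/83*4 + 1/83*4 = 175/83 = 2.1084

2.1084 bits


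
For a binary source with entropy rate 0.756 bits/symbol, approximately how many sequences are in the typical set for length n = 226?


log2|A_typical| = nH = 226 * 0.756 = 170.856, so |A_typical| ~ 2^170.856 = 2.709e+51

2.709e+51


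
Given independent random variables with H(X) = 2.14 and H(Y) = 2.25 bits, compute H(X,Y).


For independent variables, H(X,Y) = H(X) + H(Y) = 2.14 + 2.25 = 4.39

4.39 bits


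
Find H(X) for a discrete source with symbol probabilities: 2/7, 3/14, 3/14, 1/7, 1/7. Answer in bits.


H = -sum(p_i * log2(p_i)). Terms: -(2/7)*log2(2/7) = 0.516387; -(3/14)*log2(3/14) = 0.476227; -(3/14)*log2(3/14) = 0.476227; -(1/7)*log2(1/7) = 0.401051; -(1/7)*log2(1/7) = 0.401051. H = 0.516387 + 0.476227 + 0.476227 + 0.401051 + 0.401051 = 2.2709

2.2709 bits


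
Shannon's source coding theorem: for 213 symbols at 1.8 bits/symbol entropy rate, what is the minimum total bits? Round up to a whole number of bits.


Minimum bits >= n * H = 213 * 1.8 = 383.4, rounded up to a whole number of bits = 384

384 bits


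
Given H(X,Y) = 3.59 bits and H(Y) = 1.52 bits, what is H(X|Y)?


H(X|Y) = H(X,Y) - H(Y) = 3.59 - 1.52 = 2.07

2.07 bits


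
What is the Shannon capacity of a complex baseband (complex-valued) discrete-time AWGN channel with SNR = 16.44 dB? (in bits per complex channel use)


SNR_linear = 10^(16.44/10) = 44.0555; C = log2(1 + SNR_linear) = log2(1 + 44.0555) = 5.4936

5.4936 bits/channel use


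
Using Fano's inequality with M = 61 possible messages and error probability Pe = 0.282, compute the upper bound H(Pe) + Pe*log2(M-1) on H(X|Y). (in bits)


H(Pe) = -Pe*log2(Pe) - (1-Pe)*log2(1-Pe) = -0.282*log2(0.282) - 0.718*log2(0.718) = 0.514998 + 0.343164 = 0.8582. Pe*log2(M-1) = 0.282*log2(60) = 1.665743. Bound = H(Pe) + Pe*log2(M-1) = 0.514998 + 0.343164 + 1.665743 = 2.5239

2.5239 bits


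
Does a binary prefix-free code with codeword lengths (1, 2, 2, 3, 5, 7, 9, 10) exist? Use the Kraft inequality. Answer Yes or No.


Kraft sum = sum(2^(-l_i)) = 1.167, need <= 1. Result: violated (a binary prefix-free code with these lengths cannot exist)

No


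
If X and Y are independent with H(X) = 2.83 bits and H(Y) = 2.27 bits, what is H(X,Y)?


For independent variables, H(X,Y) = H(X) + H(Y) = 2.83 + 2.27 = 5.1

5.1 bits


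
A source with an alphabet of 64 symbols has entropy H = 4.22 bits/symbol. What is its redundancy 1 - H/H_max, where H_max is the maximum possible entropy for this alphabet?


H_max = log2(K) = log2(64) = 6.0 bits/symbol. Redundancy = 1 - H/H_max = 1 - 4.22/6.0 = 1 - 0.7033 = 0.2967

0.2967


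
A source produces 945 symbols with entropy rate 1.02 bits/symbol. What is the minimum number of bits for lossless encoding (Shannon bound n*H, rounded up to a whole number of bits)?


Minimum bits >= n * H = 945 * 1.02 = 963.9, rounded up to a whole number of bits = 964

964 bits


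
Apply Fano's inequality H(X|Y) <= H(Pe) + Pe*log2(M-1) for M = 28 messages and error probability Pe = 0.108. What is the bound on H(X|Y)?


H(Pe) = -Pe*log2(Pe) - (1-Pe)*log2(1-Pe) = -0.108*log2(0.108) - 0.892*log2(0.892) = 0.346777 + 0.147077 = 0.4939. Pe*log2(M-1) = 0.108*log2(27) = 0.513528. Bound = H(Pe) + Pe*log2(M-1) = 0.346777 + 0.147077 + 0.513528 = 1.0074

1.0074 bits


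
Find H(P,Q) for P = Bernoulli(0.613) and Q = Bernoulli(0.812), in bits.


H(P,Q) = -p*log2(q) - (1-p)*log2(1-q). -0.613*log2(0.812) = 0.184175; -0.387*log2(0.188) = 0.933133. H(P,Q) = 0.184175 + 0.933133 = 1.1173

1.1173 bits


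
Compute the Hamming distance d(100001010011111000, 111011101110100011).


Count differing positions: . ^ ^ . ^ . ^ ^ ^ ^ . ^ . ^ ^ . ^ ^ = 12 differences

12


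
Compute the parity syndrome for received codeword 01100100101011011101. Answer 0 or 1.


Syndrome = XOR of all bits = 0 XOR 1 XOR 1 XOR 0 XOR 0 XOR 1 XOR 0 XOR 0 XOR 1 XOR 0 XOR 1 XOR 0 XOR 1 XOR 1 XOR 0 XOR 1 XOR 1 XOR 1 XOR 0 XOR 1 = 1

1


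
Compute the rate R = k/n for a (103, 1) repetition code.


Rate = k/n = 1/103

1/103


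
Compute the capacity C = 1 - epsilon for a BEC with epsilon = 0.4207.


C = 1 - epsilon = 1 - 0.4207 = 0.5793

0.5793 bits


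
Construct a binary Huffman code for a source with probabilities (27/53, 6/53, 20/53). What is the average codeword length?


Huffman construction (repeatedly merge the two least-probable nodes; each merge adds 1 bit to every symbol beneath it): 6/53 + 20/53 = 26/53; 26/53 + 27/53 = 1. Resulting codeword lengths (in the order the probabilities were given): (1, 2, 2). L_avg = sum(p_i * l_i) = 27/53*1 + 6/53*2 + 20/53*2 = 79/53 = 1.4906

1.4906 bits


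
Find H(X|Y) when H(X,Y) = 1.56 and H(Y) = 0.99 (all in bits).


H(X|Y) = H(X,Y) - H(Y) = 1.56 - 0.99 = 0.57

0.57 bits


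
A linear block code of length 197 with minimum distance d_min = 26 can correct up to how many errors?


Correction capability = floor((d-1)/2) = floor((26-1)/2) = 12

12 errors


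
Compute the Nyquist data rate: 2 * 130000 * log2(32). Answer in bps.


Rate = 2 * B * log2(M) = 2 * 130000 * 5.0 = 1300000.0

1300000.0 bps


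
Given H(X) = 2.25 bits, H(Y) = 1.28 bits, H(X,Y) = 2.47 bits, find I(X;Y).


I(X;Y) = H(X) + H(Y) - H(X,Y) = 2.25 + 1.28 - 2.47 = 1.06

1.06 bits


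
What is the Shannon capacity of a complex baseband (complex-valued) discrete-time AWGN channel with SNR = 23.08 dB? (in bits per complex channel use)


SNR_linear = 10^(23.08/10) = 203.2357; C = log2(1 + SNR_linear) = log2(1 + 203.2357) = 7.6741

7.6741 bits/channel use


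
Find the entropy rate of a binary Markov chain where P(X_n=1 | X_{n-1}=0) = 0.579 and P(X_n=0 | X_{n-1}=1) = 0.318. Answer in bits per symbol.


Stationary distribution: pi_0 = p10/(p01+p10) = 0.3545, pi_1 = 0.6455. Entropy rate H' = pi_0*H(p01) + pi_1*H(p10) = 0.3545*0.9819 + 0.6455*0.9022 = 0.9305

0.9305 bits/symbol


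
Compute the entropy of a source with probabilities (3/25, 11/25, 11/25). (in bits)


H = -sum(p_i * log2(p_i)). Terms: -(3/25)*log2(3/25) = 0.367067; -(11/25)*log2(11/25) = 0.521147; -(11/25)*log2(11/25) = 0.521147. H = 0.367067 + 0.521147 + 0.521147 = 1.4094

1.4094 bits


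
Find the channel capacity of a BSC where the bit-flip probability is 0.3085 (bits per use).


H(p) = -p*log2(p) - (1-p)*log2(1-p) = -0.3085*log2(0.3085) - 0.6915*log2(0.6915) = 0.523419 + 0.368016 = 0.8914. C = 1 - H(p) = 1 - 0.8914 = 0.1086

0.1086 bits
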